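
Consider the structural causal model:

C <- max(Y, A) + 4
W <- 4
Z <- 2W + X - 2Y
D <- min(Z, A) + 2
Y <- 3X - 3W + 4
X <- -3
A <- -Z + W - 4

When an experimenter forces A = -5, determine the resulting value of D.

-3

Under do(A=-5), the mechanism A <- -Z + W - 4 is discarded; A is fixed at -5.
Y = 3X - 3W + 4  [with X=-3, W=4]  = -17
Z = 2W + X - 2Y  [with W=4, X=-3, Y=-17]  = 39
D = min(Z, A) + 2  [with Z=39, A=-5]  = -3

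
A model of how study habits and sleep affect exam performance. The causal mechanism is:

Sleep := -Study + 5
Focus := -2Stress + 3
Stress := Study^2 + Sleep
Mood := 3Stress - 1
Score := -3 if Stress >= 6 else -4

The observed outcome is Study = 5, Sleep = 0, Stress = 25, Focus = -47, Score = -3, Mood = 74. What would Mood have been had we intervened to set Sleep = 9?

101

Under do(Sleep=9), the mechanism Sleep := -Study + 5 is discarded; Sleep is fixed at 9.
Stress = Study^2 + Sleep  [with Study=5, Sleep=9]  = 34
Mood = 3Stress - 1  [with Stress=34]  = 101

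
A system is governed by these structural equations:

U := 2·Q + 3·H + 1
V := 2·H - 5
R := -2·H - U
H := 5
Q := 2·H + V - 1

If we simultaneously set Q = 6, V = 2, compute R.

Setting Q = 6, V = 2 by intervention discards those variables' equations.
U = 2·Q + 3·H + 1  [with Q=6, H=5]  = 28
R = -2·H - U  [with H=5, U=28]  = -38

-38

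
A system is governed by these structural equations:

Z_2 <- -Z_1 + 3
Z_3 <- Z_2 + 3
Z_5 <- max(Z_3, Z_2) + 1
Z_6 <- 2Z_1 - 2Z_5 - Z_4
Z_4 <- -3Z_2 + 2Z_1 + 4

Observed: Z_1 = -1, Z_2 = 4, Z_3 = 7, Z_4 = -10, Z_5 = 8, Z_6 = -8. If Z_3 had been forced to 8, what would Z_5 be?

9

do(Z_3=8) replaces the equation Z_3 <- Z_2 + 3 with the constant Z_3 = 8.
Z_2 = -Z_1 + 3  [with Z_1=-1]  = 4
Z_5 = max(Z_3, Z_2) + 1  [with Z_3=8, Z_2=4]  = 9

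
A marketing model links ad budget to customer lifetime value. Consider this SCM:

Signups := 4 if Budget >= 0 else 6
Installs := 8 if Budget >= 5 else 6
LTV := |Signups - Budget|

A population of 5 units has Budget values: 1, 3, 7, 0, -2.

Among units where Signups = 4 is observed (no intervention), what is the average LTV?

2.75

Conditioning on Signups=4 selects the 4 unit(s) with Budget ∈ {1, 3, 7, 0}. Their LTV values: 3, 1, 3, 4. Mean = 2.75.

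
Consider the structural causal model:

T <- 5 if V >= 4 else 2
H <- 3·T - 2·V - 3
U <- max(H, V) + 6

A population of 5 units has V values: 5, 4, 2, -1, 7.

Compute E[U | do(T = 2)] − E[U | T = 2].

1.1

Under do(T=2), T's equation is replaced by T=2 for every unit. Per-unit U: 11, 10, 8, 11, 13. Mean = 10.6.
Observing T=2 restricts to units where T's equation naturally yields 2: V ∈ {2, -1}. In that subpopulation U = 8, 11, mean 9.5.
Difference = 10.6 − 9.5 = 1.1.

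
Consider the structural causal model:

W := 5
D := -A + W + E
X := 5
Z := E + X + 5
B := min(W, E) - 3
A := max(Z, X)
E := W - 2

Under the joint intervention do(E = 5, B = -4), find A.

Setting E = 5, B = -4 by intervention discards those variables' equations.
Z = E + X + 5  [with E=5, X=5]  = 15
A = max(Z, X)  [with Z=15, X=5]  = 15

15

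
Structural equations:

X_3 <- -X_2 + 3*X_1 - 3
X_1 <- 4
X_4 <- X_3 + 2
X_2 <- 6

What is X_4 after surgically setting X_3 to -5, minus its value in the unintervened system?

-8

The intervention breaks the incoming arrows to X_3: X_3 <- -X_2 + 3*X_1 - 3 no longer applies, and X_3 = -5.
X_4 = X_3 + 2  [with X_3=-5]  = -3
Without intervention: X_3 = -X_2 + 3*X_1 - 3  [with X_2=6, X_1=4]  = 3; X_4 = X_3 + 2  [with X_3=3]  = 5.
Change = -3 − 5 = -8.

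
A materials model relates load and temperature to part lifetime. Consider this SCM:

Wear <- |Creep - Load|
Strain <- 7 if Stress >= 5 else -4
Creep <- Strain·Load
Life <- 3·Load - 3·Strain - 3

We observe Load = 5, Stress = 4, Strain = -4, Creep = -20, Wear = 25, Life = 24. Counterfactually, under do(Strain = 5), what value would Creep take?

25

The intervention breaks the incoming arrows to Strain: Strain <- 7 if Stress >= 5 else -4 no longer applies, and Strain = 5.
Creep = Strain·Load  [with Strain=5, Load=5]  = 25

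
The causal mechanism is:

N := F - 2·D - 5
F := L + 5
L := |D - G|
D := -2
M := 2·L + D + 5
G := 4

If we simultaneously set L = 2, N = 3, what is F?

The joint intervention fixes L = 2, N = 3, removing each variable's own equation.
F = L + 5  [with L=2]  = 7

7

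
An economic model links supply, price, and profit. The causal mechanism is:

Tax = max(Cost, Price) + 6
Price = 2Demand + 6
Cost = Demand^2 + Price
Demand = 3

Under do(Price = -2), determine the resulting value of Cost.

7

The intervention breaks the incoming arrows to Price: Price = 2Demand + 6 no longer applies, and Price = -2.
Cost = Demand^2 + Price  [with Demand=3, Price=-2]  = 7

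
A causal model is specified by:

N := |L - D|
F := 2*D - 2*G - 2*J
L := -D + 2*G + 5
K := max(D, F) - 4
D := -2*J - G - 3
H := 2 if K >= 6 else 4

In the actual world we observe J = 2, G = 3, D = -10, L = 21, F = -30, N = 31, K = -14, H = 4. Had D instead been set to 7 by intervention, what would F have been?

do(D=7) replaces the equation D := -2*J - G - 3 with the constant D = 7.
F = 2*D - 2*G - 2*J  [with D=7, G=3, J=2]  = 4

4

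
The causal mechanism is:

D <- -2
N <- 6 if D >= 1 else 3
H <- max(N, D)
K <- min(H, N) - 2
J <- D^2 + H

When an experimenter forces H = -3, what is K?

The intervention breaks the incoming arrows to H: H <- max(N, D) no longer applies, and H = -3.
N = 6 if D >= 1 else 3  [with D=-2]  = 3
K = min(H, N) - 2  [with H=-3, N=3]  = -5

-5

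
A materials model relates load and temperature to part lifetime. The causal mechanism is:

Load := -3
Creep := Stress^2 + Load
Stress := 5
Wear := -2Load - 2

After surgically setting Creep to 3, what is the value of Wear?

The intervention breaks the incoming arrows to Creep: Creep := Stress^2 + Load no longer applies, and Creep = 3.
Wear is not downstream of the intervention, so its value is determined by the original equations.
Wear = -2Load - 2  [with Load=-3]  = 4

4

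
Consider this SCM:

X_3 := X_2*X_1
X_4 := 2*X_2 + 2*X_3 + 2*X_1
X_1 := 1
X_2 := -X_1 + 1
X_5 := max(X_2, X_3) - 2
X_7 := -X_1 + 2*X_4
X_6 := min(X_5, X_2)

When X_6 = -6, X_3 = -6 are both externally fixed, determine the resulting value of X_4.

Under do(X_6 = -6, X_3 = -6), each intervened variable's structural equation is replaced by its fixed value.
X_2 = -X_1 + 1  [with X_1=1]  = 0
X_4 = 2*X_2 + 2*X_3 + 2*X_1  [with X_2=0, X_3=-6, X_1=1]  = -10

-10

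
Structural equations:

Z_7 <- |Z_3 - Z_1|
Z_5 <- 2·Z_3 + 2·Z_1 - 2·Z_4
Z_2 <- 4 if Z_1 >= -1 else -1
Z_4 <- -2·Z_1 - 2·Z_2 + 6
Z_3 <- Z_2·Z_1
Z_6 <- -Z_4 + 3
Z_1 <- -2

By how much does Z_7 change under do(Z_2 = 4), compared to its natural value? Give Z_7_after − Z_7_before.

2

Under do(Z_2=4), the mechanism Z_2 <- 4 if Z_1 >= -1 else -1 is discarded; Z_2 is fixed at 4.
Z_3 = Z_2·Z_1  [with Z_2=4, Z_1=-2]  = -8
Z_7 = |Z_3 - Z_1|  [with Z_3=-8, Z_1=-2]  = 6
Without intervention: Z_2 = 4 if Z_1 >= -1 else -1  [with Z_1=-2]  = -1; Z_3 = Z_2·Z_1  [with Z_2=-1, Z_1=-2]  = 2; Z_7 = |Z_3 - Z_1|  [with Z_3=2, Z_1=-2]  = 4.
Change = 6 − 4 = 2.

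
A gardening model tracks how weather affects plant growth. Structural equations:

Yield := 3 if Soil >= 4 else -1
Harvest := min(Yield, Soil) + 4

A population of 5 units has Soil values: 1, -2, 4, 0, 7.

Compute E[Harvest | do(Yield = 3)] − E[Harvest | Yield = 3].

-2

do(Yield=3) breaks Yield's dependence on Soil. With Yield=3 fixed, Harvest across the units is 5, 2, 7, 4, 7, mean 5.
Observing Yield=3 restricts to units where Yield's equation naturally yields 3: Soil ∈ {4, 7}. In that subpopulation Harvest = 7, 7, mean 7.
Difference = 5 − 7 = -2.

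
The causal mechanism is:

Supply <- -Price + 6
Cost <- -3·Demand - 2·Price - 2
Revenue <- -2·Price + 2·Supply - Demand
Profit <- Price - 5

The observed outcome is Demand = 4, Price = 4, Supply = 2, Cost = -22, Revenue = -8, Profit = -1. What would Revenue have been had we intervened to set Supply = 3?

do(Supply=3) replaces the equation Supply <- -Price + 6 with the constant Supply = 3.
Revenue = -2·Price + 2·Supply - Demand  [with Price=4, Supply=3, Demand=4]  = -6

-6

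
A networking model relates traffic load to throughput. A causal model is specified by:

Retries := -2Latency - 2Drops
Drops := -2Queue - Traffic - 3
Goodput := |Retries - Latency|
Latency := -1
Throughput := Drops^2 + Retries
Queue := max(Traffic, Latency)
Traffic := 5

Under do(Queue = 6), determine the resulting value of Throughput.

442

The intervention breaks the incoming arrows to Queue: Queue := max(Traffic, Latency) no longer applies, and Queue = 6.
Drops = -2Queue - Traffic - 3  [with Queue=6, Traffic=5]  = -20
Retries = -2Latency - 2Drops  [with Latency=-1, Drops=-20]  = 42
Throughput = Drops^2 + Retries  [with Drops=-20, Retries=42]  = 442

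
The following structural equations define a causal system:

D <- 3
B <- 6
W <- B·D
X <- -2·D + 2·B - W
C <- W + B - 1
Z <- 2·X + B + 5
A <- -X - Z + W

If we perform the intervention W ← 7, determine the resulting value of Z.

9

The intervention breaks the incoming arrows to W: W <- B·D no longer applies, and W = 7.
X = -2·D + 2·B - W  [with D=3, B=6, W=7]  = -1
Z = 2·X + B + 5  [with X=-1, B=6]  = 9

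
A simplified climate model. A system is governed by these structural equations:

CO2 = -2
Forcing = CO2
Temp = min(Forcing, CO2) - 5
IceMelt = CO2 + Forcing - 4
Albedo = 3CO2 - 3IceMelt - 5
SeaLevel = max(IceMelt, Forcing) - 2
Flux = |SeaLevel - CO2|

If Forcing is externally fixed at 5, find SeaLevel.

3

Under do(Forcing=5), the mechanism Forcing = CO2 is discarded; Forcing is fixed at 5.
IceMelt = CO2 + Forcing - 4  [with CO2=-2, Forcing=5]  = -1
SeaLevel = max(IceMelt, Forcing) - 2  [with IceMelt=-1, Forcing=5]  = 3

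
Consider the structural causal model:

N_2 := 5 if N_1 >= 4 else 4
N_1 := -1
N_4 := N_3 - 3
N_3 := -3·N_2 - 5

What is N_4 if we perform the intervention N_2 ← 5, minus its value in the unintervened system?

Under do(N_2=5), the mechanism N_2 := 5 if N_1 >= 4 else 4 is discarded; N_2 is fixed at 5.
N_3 = -3·N_2 - 5  [with N_2=5]  = -20
N_4 = N_3 - 3  [with N_3=-20]  = -23
Without intervention: N_2 = 5 if N_1 >= 4 else 4  [with N_1=-1]  = 4; N_3 = -3·N_2 - 5  [with N_2=4]  = -17; N_4 = N_3 - 3  [with N_3=-17]  = -20.
Change = -23 − (-20) = -3.

-3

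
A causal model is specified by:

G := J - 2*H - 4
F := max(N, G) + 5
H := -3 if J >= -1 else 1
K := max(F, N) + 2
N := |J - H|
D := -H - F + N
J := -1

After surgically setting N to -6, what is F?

Intervening sets N = -6 and removes its equation (N := |J - H|).
H = -3 if J >= -1 else 1  [with J=-1]  = -3
G = J - 2*H - 4  [with J=-1, H=-3]  = 1
F = max(N, G) + 5  [with N=-6, G=1]  = 6

6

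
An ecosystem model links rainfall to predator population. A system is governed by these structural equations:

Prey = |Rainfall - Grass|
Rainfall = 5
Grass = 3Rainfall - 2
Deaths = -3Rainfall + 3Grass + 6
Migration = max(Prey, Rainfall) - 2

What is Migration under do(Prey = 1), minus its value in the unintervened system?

-3

do(Prey=1) replaces the equation Prey = |Rainfall - Grass| with the constant Prey = 1.
Migration = max(Prey, Rainfall) - 2  [with Prey=1, Rainfall=5]  = 3
Without intervention: Grass = 3Rainfall - 2  [with Rainfall=5]  = 13; Prey = |Rainfall - Grass|  [with Rainfall=5, Grass=13]  = 8; Migration = max(Prey, Rainfall) - 2  [with Prey=8, Rainfall=5]  = 6.
Change = 3 − 6 = -3.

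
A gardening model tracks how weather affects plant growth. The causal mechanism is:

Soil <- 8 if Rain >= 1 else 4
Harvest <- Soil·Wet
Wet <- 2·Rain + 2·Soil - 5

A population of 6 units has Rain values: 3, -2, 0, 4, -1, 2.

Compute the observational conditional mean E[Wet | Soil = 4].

Conditioning on Soil=4 selects the 3 unit(s) with Rain ∈ {-2, 0, -1}. Their Wet values: -1, 3, 1. Mean = 1.

1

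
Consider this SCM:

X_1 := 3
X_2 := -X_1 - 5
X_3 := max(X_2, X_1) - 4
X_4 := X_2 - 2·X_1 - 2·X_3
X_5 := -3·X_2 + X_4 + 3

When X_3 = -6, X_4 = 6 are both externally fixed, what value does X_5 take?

Setting X_3 = -6, X_4 = 6 by intervention discards those variables' equations.
X_2 = -X_1 - 5  [with X_1=3]  = -8
X_5 = -3·X_2 + X_4 + 3  [with X_2=-8, X_4=6]  = 33

33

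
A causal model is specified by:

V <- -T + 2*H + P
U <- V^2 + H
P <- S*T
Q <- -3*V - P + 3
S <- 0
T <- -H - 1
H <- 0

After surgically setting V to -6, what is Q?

Under do(V=-6), the mechanism V <- -T + 2*H + P is discarded; V is fixed at -6.
T = -H - 1  [with H=0]  = -1
P = S*T  [with S=0, T=-1]  = 0
Q = -3*V - P + 3  [with V=-6, P=0]  = 21

21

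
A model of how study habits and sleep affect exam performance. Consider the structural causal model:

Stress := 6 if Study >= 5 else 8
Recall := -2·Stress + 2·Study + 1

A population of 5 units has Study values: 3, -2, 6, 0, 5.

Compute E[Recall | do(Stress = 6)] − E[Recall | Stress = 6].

-6.2

The intervention sets Stress=6 in all 5 units regardless of Study. Recomputing Recall per unit gives -5, -15, 1, -11, -1; average -6.2.
Conditioning on Stress=6 selects the 2 unit(s) with Study ∈ {6, 5}. Their Recall values: 1, -1. Mean = 0.
Difference = -6.2 − 0 = -6.2.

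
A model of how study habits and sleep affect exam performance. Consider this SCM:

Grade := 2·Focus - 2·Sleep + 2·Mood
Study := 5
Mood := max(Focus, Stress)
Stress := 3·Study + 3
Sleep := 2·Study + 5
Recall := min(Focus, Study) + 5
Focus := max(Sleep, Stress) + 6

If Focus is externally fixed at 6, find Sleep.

The intervention breaks the incoming arrows to Focus: Focus := max(Sleep, Stress) + 6 no longer applies, and Focus = 6.
Since Sleep is not a descendant of the intervened variable, it is unaffected.
Sleep = 2·Study + 5  [with Study=5]  = 15

15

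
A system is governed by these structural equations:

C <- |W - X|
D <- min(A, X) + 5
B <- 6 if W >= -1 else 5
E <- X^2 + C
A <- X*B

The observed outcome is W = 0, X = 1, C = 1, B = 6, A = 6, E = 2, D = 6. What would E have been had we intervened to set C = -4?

The intervention breaks the incoming arrows to C: C <- |W - X| no longer applies, and C = -4.
E = X^2 + C  [with X=1, C=-4]  = -3

-3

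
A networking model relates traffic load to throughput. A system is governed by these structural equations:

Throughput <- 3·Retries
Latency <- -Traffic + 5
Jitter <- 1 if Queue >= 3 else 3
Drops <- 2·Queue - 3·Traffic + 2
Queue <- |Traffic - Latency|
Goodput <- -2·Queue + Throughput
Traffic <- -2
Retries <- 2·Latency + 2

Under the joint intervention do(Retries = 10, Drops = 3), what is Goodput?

Under do(Retries = 10, Drops = 3), each intervened variable's structural equation is replaced by its fixed value.
Latency = -Traffic + 5  [with Traffic=-2]  = 7
Queue = |Traffic - Latency|  [with Traffic=-2, Latency=7]  = 9
Throughput = 3·Retries  [with Retries=10]  = 30
Goodput = -2·Queue + Throughput  [with Queue=9, Throughput=30]  = 12

12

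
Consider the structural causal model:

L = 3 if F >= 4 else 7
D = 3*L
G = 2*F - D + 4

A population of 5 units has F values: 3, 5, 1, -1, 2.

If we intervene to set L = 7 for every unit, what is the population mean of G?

Every unit gets L=7 under the intervention. G values become -11, -7, -15, -19, -13; E[G|do(L=7)] = -13.

-13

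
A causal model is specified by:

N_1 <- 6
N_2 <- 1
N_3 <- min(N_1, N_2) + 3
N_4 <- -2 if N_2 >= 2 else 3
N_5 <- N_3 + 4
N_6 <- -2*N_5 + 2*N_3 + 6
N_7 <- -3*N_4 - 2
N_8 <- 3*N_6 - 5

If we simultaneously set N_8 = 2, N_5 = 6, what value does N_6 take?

Under do(N_8 = 2, N_5 = 6), each intervened variable's structural equation is replaced by its fixed value.
N_3 = min(N_1, N_2) + 3  [with N_1=6, N_2=1]  = 4
N_6 = -2*N_5 + 2*N_3 + 6  [with N_5=6, N_3=4]  = 2

2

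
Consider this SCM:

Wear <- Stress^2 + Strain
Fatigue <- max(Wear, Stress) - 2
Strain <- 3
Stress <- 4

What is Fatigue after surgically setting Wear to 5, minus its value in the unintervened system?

-14

The intervention breaks the incoming arrows to Wear: Wear <- Stress^2 + Strain no longer applies, and Wear = 5.
Fatigue = max(Wear, Stress) - 2  [with Wear=5, Stress=4]  = 3
Without intervention: Wear = Stress^2 + Strain  [with Stress=4, Strain=3]  = 19; Fatigue = max(Wear, Stress) - 2  [with Wear=19, Stress=4]  = 17.
Change = 3 − 17 = -14.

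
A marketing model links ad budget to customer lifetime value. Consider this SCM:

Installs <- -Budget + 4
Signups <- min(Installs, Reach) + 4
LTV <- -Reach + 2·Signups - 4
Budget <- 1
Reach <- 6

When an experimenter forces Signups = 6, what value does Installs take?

3

Under do(Signups=6), the mechanism Signups <- min(Installs, Reach) + 4 is discarded; Signups is fixed at 6.
Since Installs is not a descendant of the intervened variable, it is unaffected.
Installs = -Budget + 4  [with Budget=1]  = 3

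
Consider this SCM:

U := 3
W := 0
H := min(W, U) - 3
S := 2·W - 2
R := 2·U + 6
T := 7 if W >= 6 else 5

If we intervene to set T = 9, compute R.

12

do(T=9) replaces the equation T := 7 if W >= 6 else 5 with the constant T = 9.
Since R is not a descendant of the intervened variable, it is unaffected.
R = 2·U + 6  [with U=3]  = 12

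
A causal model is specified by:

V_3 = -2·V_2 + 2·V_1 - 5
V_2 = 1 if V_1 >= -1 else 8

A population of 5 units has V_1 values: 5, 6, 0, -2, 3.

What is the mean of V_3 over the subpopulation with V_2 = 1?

Conditioning on V_2=1 selects the 4 unit(s) with V_1 ∈ {5, 6, 0, 3}. Their V_3 values: 3, 5, -7, -1. Mean = 0.

0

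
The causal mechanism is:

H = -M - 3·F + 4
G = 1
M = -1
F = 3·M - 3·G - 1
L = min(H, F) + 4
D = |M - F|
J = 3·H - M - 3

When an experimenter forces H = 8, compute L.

-3

Under do(H=8), the mechanism H = -M - 3·F + 4 is discarded; H is fixed at 8.
F = 3·M - 3·G - 1  [with M=-1, G=1]  = -7
L = min(H, F) + 4  [with H=8, F=-7]  = -3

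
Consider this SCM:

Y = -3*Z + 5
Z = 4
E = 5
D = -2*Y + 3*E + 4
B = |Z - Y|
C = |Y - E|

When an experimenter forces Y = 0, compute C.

5

The intervention breaks the incoming arrows to Y: Y = -3*Z + 5 no longer applies, and Y = 0.
C = |Y - E|  [with Y=0, E=5]  = 5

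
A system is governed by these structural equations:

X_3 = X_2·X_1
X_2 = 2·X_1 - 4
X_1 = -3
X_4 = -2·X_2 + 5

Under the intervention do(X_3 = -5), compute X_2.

Under do(X_3=-5), the mechanism X_3 = X_2·X_1 is discarded; X_3 is fixed at -5.
Since X_2 is not a descendant of the intervened variable, it is unaffected.
X_2 = 2·X_1 - 4  [with X_1=-3]  = -10

-10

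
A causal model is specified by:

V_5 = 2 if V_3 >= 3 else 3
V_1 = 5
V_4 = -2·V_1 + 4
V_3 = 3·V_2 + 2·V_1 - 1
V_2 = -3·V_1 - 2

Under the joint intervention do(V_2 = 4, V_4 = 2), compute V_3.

The joint intervention fixes V_2 = 4, V_4 = 2, removing each variable's own equation.
V_3 = 3·V_2 + 2·V_1 - 1  [with V_2=4, V_1=5]  = 21

21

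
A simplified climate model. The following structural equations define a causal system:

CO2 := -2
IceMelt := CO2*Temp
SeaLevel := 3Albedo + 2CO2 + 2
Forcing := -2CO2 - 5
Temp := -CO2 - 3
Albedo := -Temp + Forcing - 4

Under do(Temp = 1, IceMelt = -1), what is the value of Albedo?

-6

Setting Temp = 1, IceMelt = -1 by intervention discards those variables' equations.
Forcing = -2CO2 - 5  [with CO2=-2]  = -1
Albedo = -Temp + Forcing - 4  [with Temp=1, Forcing=-1]  = -6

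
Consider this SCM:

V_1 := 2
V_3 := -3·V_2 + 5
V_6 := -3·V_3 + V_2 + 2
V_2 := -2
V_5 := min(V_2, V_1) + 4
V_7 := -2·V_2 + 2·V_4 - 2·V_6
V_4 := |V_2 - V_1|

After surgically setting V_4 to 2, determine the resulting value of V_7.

74

The intervention breaks the incoming arrows to V_4: V_4 := |V_2 - V_1| no longer applies, and V_4 = 2.
V_3 = -3·V_2 + 5  [with V_2=-2]  = 11
V_6 = -3·V_3 + V_2 + 2  [with V_3=11, V_2=-2]  = -33
V_7 = -2·V_2 + 2·V_4 - 2·V_6  [with V_2=-2, V_4=2, V_6=-33]  = 74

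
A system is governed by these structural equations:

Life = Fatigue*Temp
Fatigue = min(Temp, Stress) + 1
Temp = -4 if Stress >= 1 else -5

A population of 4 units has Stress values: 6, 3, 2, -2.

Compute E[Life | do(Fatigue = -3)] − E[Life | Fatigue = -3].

do(Fatigue=-3) breaks Fatigue's dependence on Stress. With Fatigue=-3 fixed, Life across the units is 12, 12, 12, 15, mean 12.75.
Conditioning on Fatigue=-3 selects the 3 unit(s) with Stress ∈ {6, 3, 2}. Their Life values: 12, 12, 12. Mean = 12.
Difference = 12.75 − 12 = 0.75.

0.75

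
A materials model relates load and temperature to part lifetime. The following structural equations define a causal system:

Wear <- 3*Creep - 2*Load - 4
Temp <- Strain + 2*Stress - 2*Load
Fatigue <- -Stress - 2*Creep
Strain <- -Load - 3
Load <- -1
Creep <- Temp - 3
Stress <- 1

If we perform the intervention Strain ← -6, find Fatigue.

The intervention breaks the incoming arrows to Strain: Strain <- -Load - 3 no longer applies, and Strain = -6.
Temp = Strain + 2*Stress - 2*Load  [with Strain=-6, Stress=1, Load=-1]  = -2
Creep = Temp - 3  [with Temp=-2]  = -5
Fatigue = -Stress - 2*Creep  [with Stress=1, Creep=-5]  = 9

9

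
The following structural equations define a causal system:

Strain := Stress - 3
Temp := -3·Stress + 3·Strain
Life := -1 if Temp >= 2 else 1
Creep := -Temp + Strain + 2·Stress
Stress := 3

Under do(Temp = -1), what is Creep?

The intervention breaks the incoming arrows to Temp: Temp := -3·Stress + 3·Strain no longer applies, and Temp = -1.
Strain = Stress - 3  [with Stress=3]  = 0
Creep = -Temp + Strain + 2·Stress  [with Temp=-1, Strain=0, Stress=3]  = 7

7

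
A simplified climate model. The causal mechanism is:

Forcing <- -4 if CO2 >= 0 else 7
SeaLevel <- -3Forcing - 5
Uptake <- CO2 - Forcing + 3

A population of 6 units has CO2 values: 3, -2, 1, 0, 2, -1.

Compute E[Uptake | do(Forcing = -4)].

7.5

Under do(Forcing=-4), Forcing's equation is replaced by Forcing=-4 for every unit. Per-unit Uptake: 10, 5, 8, 7, 9, 6. Mean = 7.5.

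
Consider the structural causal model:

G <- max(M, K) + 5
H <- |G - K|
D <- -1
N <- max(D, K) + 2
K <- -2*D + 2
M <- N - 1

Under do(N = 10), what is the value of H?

The intervention breaks the incoming arrows to N: N <- max(D, K) + 2 no longer applies, and N = 10.
K = -2*D + 2  [with D=-1]  = 4
M = N - 1  [with N=10]  = 9
G = max(M, K) + 5  [with M=9, K=4]  = 14
H = |G - K|  [with G=14, K=4]  = 10

10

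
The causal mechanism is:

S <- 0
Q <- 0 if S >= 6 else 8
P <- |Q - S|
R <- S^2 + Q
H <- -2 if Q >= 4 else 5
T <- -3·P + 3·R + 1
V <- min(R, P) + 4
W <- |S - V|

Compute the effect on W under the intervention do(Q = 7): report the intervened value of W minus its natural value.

do(Q=7) replaces the equation Q <- 0 if S >= 6 else 8 with the constant Q = 7.
P = |Q - S|  [with Q=7, S=0]  = 7
R = S^2 + Q  [with S=0, Q=7]  = 7
V = min(R, P) + 4  [with R=7, P=7]  = 11
W = |S - V|  [with S=0, V=11]  = 11
Without intervention: Q = 0 if S >= 6 else 8  [with S=0]  = 8; P = |Q - S|  [with Q=8, S=0]  = 8; R = S^2 + Q  [with S=0, Q=8]  = 8; V = min(R, P) + 4  [with R=8, P=8]  = 12; W = |S - V|  [with S=0, V=12]  = 12.
Change = 11 − 12 = -1.

-1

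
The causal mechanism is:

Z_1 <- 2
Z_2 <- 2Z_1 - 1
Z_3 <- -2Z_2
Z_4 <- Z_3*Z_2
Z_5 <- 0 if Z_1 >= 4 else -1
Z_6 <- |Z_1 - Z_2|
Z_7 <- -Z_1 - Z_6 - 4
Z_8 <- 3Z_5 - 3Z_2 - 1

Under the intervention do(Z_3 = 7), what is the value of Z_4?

21

The intervention breaks the incoming arrows to Z_3: Z_3 <- -2Z_2 no longer applies, and Z_3 = 7.
Z_2 = 2Z_1 - 1  [with Z_1=2]  = 3
Z_4 = Z_3*Z_2  [with Z_3=7, Z_2=3]  = 21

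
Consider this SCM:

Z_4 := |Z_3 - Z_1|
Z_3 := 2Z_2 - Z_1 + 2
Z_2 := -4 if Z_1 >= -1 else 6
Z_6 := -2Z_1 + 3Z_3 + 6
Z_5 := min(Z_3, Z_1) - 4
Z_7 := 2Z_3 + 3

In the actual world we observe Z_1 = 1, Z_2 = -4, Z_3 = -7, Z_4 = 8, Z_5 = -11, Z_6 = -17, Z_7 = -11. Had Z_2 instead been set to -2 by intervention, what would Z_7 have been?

-3

Under do(Z_2=-2), the mechanism Z_2 := -4 if Z_1 >= -1 else 6 is discarded; Z_2 is fixed at -2.
Z_3 = 2Z_2 - Z_1 + 2  [with Z_2=-2, Z_1=1]  = -3
Z_7 = 2Z_3 + 3  [with Z_3=-3]  = -3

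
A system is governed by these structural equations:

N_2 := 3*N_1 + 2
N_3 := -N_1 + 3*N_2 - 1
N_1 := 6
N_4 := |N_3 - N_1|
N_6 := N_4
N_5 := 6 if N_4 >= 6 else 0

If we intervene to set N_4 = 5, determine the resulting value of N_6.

5

Under do(N_4=5), the mechanism N_4 := |N_3 - N_1| is discarded; N_4 is fixed at 5.
N_6 = N_4  [with N_4=5]  = 5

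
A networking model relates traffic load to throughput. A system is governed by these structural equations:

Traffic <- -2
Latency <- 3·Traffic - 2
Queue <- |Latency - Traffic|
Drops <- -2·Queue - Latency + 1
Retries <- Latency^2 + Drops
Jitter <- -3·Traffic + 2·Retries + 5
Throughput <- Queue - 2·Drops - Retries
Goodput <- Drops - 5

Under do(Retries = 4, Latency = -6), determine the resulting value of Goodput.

Under do(Retries = 4, Latency = -6), each intervened variable's structural equation is replaced by its fixed value.
Queue = |Latency - Traffic|  [with Latency=-6, Traffic=-2]  = 4
Drops = -2·Queue - Latency + 1  [with Queue=4, Latency=-6]  = -1
Goodput = Drops - 5  [with Drops=-1]  = -6

-6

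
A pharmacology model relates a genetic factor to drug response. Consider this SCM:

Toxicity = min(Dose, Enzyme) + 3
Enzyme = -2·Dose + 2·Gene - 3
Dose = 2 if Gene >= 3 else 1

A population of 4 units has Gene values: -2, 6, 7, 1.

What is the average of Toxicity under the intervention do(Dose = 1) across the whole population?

0.5

do(Dose=1) breaks Dose's dependence on Gene. With Dose=1 fixed, Toxicity across the units is -6, 4, 4, 0, mean 0.5.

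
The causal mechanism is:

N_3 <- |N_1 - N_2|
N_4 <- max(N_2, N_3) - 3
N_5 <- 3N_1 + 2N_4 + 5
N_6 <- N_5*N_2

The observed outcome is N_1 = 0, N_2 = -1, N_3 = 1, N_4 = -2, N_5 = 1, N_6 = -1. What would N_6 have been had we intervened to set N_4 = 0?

-5

Under do(N_4=0), the mechanism N_4 <- max(N_2, N_3) - 3 is discarded; N_4 is fixed at 0.
N_5 = 3N_1 + 2N_4 + 5  [with N_1=0, N_4=0]  = 5
N_6 = N_5*N_2  [with N_5=5, N_2=-1]  = -5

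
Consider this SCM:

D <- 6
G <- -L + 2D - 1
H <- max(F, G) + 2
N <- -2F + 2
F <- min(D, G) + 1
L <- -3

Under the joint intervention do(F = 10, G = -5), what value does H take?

12

The joint intervention fixes F = 10, G = -5, removing each variable's own equation.
H = max(F, G) + 2  [with F=10, G=-5]  = 12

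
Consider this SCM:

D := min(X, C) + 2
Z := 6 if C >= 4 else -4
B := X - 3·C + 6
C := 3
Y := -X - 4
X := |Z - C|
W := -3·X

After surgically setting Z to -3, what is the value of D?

5

Under do(Z=-3), the mechanism Z := 6 if C >= 4 else -4 is discarded; Z is fixed at -3.
X = |Z - C|  [with Z=-3, C=3]  = 6
D = min(X, C) + 2  [with X=6, C=3]  = 5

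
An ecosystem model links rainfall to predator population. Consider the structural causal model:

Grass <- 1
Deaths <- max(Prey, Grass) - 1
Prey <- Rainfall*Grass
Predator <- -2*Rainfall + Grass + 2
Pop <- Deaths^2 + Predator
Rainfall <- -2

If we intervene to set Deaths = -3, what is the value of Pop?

16

The intervention breaks the incoming arrows to Deaths: Deaths <- max(Prey, Grass) - 1 no longer applies, and Deaths = -3.
Predator = -2*Rainfall + Grass + 2  [with Rainfall=-2, Grass=1]  = 7
Pop = Deaths^2 + Predator  [with Deaths=-3, Predator=7]  = 16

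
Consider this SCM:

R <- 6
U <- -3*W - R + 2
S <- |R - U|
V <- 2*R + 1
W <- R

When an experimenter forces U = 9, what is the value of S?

The intervention breaks the incoming arrows to U: U <- -3*W - R + 2 no longer applies, and U = 9.
S = |R - U|  [with R=6, U=9]  = 3

3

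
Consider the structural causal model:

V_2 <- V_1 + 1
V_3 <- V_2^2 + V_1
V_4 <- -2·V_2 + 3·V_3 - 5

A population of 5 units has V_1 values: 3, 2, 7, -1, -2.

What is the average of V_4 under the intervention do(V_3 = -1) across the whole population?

The intervention sets V_3=-1 in all 5 units regardless of V_1. Recomputing V_4 per unit gives -16, -14, -24, -8, -6; average -13.6.

-13.6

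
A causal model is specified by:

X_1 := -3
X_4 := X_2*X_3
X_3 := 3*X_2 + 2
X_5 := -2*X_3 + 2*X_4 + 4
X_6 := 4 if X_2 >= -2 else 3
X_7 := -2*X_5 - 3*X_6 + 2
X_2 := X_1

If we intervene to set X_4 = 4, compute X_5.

26

Intervening sets X_4 = 4 and removes its equation (X_4 := X_2*X_3).
X_2 = X_1  [with X_1=-3]  = -3
X_3 = 3*X_2 + 2  [with X_2=-3]  = -7
X_5 = -2*X_3 + 2*X_4 + 4  [with X_3=-7, X_4=4]  = 26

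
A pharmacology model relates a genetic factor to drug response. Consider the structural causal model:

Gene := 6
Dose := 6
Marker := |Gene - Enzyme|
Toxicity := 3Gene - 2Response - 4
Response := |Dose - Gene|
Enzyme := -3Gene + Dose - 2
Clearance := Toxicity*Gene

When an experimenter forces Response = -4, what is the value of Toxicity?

22

The intervention breaks the incoming arrows to Response: Response := |Dose - Gene| no longer applies, and Response = -4.
Toxicity = 3Gene - 2Response - 4  [with Gene=6, Response=-4]  = 22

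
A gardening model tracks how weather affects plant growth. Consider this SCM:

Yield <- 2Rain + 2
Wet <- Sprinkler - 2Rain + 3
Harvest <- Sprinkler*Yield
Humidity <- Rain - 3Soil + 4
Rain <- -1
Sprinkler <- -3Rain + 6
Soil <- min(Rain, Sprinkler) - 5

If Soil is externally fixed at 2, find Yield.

The intervention breaks the incoming arrows to Soil: Soil <- min(Rain, Sprinkler) - 5 no longer applies, and Soil = 2.
No directed path runs from Soil to Yield, so Yield keeps its natural value.
Yield = 2Rain + 2  [with Rain=-1]  = 0

0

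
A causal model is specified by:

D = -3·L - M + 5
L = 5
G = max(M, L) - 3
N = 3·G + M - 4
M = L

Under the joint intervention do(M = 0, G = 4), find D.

Under do(M = 0, G = 4), each intervened variable's structural equation is replaced by its fixed value.
D = -3·L - M + 5  [with L=5, M=0]  = -10

-10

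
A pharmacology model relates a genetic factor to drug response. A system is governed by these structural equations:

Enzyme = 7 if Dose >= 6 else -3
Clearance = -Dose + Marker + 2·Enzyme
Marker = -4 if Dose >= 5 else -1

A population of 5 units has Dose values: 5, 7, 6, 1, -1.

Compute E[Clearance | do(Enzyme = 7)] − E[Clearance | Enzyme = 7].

4.1

Every unit gets Enzyme=7 under the intervention. Clearance values become 5, 3, 4, 12, 14; E[Clearance|do(Enzyme=7)] = 7.6.
Conditioning on Enzyme=7 selects the 2 unit(s) with Dose ∈ {7, 6}. Their Clearance values: 3, 4. Mean = 3.5.
Difference = 7.6 − 3.5 = 4.1.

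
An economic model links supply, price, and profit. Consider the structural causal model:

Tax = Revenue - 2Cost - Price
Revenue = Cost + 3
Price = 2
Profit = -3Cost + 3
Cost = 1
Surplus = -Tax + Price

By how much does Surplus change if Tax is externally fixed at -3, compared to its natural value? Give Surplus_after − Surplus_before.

3

Under do(Tax=-3), the mechanism Tax = Revenue - 2Cost - Price is discarded; Tax is fixed at -3.
Surplus = -Tax + Price  [with Tax=-3, Price=2]  = 5
Without intervention: Revenue = Cost + 3  [with Cost=1]  = 4; Tax = Revenue - 2Cost - Price  [with Revenue=4, Cost=1, Price=2]  = 0; Surplus = -Tax + Price  [with Tax=0, Price=2]  = 2.
Change = 5 − 2 = 3.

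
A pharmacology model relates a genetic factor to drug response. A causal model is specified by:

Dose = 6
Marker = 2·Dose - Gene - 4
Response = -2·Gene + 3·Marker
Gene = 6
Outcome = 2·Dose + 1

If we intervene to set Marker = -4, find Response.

The intervention breaks the incoming arrows to Marker: Marker = 2·Dose - Gene - 4 no longer applies, and Marker = -4.
Response = -2·Gene + 3·Marker  [with Gene=6, Marker=-4]  = -24

-24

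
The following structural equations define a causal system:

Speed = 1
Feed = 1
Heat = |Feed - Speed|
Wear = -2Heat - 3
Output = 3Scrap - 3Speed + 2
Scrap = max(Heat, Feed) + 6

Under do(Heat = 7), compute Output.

38

The intervention breaks the incoming arrows to Heat: Heat = |Feed - Speed| no longer applies, and Heat = 7.
Scrap = max(Heat, Feed) + 6  [with Heat=7, Feed=1]  = 13
Output = 3Scrap - 3Speed + 2  [with Scrap=13, Speed=1]  = 38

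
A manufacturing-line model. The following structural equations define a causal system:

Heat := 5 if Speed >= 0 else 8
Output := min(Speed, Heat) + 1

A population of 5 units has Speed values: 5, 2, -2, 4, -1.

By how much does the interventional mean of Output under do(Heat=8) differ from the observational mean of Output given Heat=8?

The intervention sets Heat=8 in all 5 units regardless of Speed. Recomputing Output per unit gives 6, 3, -1, 5, 0; average 2.6.
Observing Heat=8 restricts to units where Heat's equation naturally yields 8: Speed ∈ {-2, -1}. In that subpopulation Output = -1, 0, mean -0.5.
Difference = 2.6 − (-0.5) = 3.1.

3.1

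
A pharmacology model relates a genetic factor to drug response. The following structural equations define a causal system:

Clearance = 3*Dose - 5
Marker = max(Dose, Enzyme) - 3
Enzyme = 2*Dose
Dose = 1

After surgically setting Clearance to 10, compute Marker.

Under do(Clearance=10), the mechanism Clearance = 3*Dose - 5 is discarded; Clearance is fixed at 10.
Since Marker is not a descendant of the intervened variable, it is unaffected.
Enzyme = 2*Dose  [with Dose=1]  = 2
Marker = max(Dose, Enzyme) - 3  [with Dose=1, Enzyme=2]  = -1

-1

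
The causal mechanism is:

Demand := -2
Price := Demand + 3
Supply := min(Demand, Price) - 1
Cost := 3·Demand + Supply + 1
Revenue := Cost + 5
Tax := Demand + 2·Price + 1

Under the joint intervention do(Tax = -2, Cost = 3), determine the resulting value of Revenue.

8

Setting Tax = -2, Cost = 3 by intervention discards those variables' equations.
Revenue = Cost + 5  [with Cost=3]  = 8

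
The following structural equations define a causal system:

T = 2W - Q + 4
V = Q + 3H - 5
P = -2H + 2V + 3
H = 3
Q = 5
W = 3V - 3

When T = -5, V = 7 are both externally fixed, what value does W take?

Under do(T = -5, V = 7), each intervened variable's structural equation is replaced by its fixed value.
W = 3V - 3  [with V=7]  = 18

18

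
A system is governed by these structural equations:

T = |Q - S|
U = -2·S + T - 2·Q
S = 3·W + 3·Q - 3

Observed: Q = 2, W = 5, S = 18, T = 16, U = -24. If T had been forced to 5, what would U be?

-35

Intervening sets T = 5 and removes its equation (T = |Q - S|).
S = 3·W + 3·Q - 3  [with W=5, Q=2]  = 18
U = -2·S + T - 2·Q  [with S=18, T=5, Q=2]  = -35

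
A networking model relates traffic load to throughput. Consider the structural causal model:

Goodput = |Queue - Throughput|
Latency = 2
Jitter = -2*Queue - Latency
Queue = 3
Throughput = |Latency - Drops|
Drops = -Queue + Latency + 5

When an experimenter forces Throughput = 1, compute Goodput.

The intervention breaks the incoming arrows to Throughput: Throughput = |Latency - Drops| no longer applies, and Throughput = 1.
Goodput = |Queue - Throughput|  [with Queue=3, Throughput=1]  = 2

2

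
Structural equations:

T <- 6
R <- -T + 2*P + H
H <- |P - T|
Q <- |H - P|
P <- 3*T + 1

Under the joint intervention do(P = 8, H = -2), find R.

8

Setting P = 8, H = -2 by intervention discards those variables' equations.
R = -T + 2*P + H  [with T=6, P=8, H=-2]  = 8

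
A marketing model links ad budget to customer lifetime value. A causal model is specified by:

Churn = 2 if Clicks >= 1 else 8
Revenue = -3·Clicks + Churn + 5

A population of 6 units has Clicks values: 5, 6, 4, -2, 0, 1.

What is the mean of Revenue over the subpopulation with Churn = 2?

-5

E[Revenue|Churn=2] averages over only the 4 units with Churn=2 (Clicks = 5, 6, 4, 1): Revenue = -8, -11, -5, 4, mean -5.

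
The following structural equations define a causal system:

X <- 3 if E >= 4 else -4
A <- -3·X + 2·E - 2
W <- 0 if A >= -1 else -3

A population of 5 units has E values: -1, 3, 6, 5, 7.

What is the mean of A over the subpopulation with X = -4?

12

E[A|X=-4] averages over only the 2 units with X=-4 (E = -1, 3): A = 8, 16, mean 12.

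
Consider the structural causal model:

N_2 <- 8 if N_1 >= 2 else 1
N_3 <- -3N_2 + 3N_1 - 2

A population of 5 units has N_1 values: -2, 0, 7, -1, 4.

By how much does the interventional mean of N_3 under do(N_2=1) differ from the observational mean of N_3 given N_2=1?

7.8

Every unit gets N_2=1 under the intervention. N_3 values become -11, -5, 16, -8, 7; E[N_3|do(N_2=1)] = -0.2.
Observing N_2=1 restricts to units where N_2's equation naturally yields 1: N_1 ∈ {-2, 0, -1}. In that subpopulation N_3 = -11, -5, -8, mean -8.
Difference = -0.2 − (-8) = 7.8.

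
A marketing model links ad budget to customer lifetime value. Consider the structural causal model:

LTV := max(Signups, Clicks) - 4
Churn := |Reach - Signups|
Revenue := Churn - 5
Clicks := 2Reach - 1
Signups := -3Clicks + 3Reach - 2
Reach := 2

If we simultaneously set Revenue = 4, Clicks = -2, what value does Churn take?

Setting Revenue = 4, Clicks = -2 by intervention discards those variables' equations.
Signups = -3Clicks + 3Reach - 2  [with Clicks=-2, Reach=2]  = 10
Churn = |Reach - Signups|  [with Reach=2, Signups=10]  = 8

8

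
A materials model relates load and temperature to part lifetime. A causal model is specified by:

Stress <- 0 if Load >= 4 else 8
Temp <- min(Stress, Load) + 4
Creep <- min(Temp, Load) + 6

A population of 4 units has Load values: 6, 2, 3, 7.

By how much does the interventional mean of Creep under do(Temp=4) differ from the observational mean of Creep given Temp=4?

-0.75

The intervention sets Temp=4 in all 4 units regardless of Load. Recomputing Creep per unit gives 10, 8, 9, 10; average 9.25.
E[Creep|Temp=4] averages over only the 2 units with Temp=4 (Load = 6, 7): Creep = 10, 10, mean 10.
Difference = 9.25 − 10 = -0.75.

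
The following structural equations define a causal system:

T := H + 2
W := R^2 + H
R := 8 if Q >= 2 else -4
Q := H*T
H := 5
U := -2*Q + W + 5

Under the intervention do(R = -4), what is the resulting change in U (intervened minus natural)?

Under do(R=-4), the mechanism R := 8 if Q >= 2 else -4 is discarded; R is fixed at -4.
T = H + 2  [with H=5]  = 7
Q = H*T  [with H=5, T=7]  = 35
W = R^2 + H  [with R=-4, H=5]  = 21
U = -2*Q + W + 5  [with Q=35, W=21]  = -44
Without intervention: T = H + 2  [with H=5]  = 7; Q = H*T  [with H=5, T=7]  = 35; R = 8 if Q >= 2 else -4  [with Q=35]  = 8; W = R^2 + H  [with R=8, H=5]  = 69; U = -2*Q + W + 5  [with Q=35, W=69]  = 4.
Change = -44 − 4 = -48.

-48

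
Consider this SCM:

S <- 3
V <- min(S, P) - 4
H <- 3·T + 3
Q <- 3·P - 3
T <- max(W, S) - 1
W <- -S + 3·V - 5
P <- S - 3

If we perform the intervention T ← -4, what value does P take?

0

Under do(T=-4), the mechanism T <- max(W, S) - 1 is discarded; T is fixed at -4.
No directed path runs from T to P, so P keeps its natural value.
P = S - 3  [with S=3]  = 0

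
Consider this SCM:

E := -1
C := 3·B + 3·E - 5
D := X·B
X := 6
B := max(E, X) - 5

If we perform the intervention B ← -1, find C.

-11

do(B=-1) replaces the equation B := max(E, X) - 5 with the constant B = -1.
C = 3·B + 3·E - 5  [with B=-1, E=-1]  = -11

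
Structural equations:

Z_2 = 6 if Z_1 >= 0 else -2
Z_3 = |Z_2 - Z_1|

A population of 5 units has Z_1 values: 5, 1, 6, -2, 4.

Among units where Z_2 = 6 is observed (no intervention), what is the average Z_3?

Conditioning on Z_2=6 selects the 4 unit(s) with Z_1 ∈ {5, 1, 6, 4}. Their Z_3 values: 1, 5, 0, 2. Mean = 2.

2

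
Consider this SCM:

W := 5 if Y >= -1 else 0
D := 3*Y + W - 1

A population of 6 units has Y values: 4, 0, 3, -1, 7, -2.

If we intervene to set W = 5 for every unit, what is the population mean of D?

9.5

Under do(W=5), W's equation is replaced by W=5 for every unit. Per-unit D: 16, 4, 13, 1, 25, -2. Mean = 9.5.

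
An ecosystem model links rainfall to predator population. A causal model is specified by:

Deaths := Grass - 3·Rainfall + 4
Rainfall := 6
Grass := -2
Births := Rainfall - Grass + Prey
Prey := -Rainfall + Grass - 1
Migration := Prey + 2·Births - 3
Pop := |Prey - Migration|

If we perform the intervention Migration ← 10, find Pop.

19

Intervening sets Migration = 10 and removes its equation (Migration := Prey + 2·Births - 3).
Prey = -Rainfall + Grass - 1  [with Rainfall=6, Grass=-2]  = -9
Pop = |Prey - Migration|  [with Prey=-9, Migration=10]  = 19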